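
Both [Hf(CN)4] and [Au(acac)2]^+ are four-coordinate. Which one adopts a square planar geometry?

[Au(acac)2]^+

For [Hf(CN)4]: Summing ligand charges against the 0 overall charge gives an oxidation state of +4 for hafnium. Group 4 minus oxidation state 4 gives a d⁰ configuration. A d⁰ ion has no crystal-field stabilisation preference between square planar and tetrahedral, so four ligands adopt the sterically favoured tetrahedral geometry. → tetrahedral.
For [Au(acac)2]^+: Each acetylacetonate is −1; balancing the +1 overall charge requires Au(III). Au sits in group 11, so the d-electron count is 11 − 3 = 8. A 5d d⁸ ion has a large crystal-field splitting; square planar leaves the high-energy d_{x²−y²} orbital empty and maximises CFSE. → square planar.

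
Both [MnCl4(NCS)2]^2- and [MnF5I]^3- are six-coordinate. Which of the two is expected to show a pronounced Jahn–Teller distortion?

[MnCl4(NCS)2]^2-: Each chloride is −1; each isothiocyanate is −1; balancing the −2 overall charge requires Mn(IV). Mn sits in group 7, so the d-electron count is 7 − 4 = 3. The d³ configuration leaves the e_g set evenly filled (or empty) — no strong Jahn–Teller driving force.
[MnF5I]^3-: Summing ligand charges against the −3 overall charge gives an oxidation state of +3 for manganese. Manganese is a group-7 element; Mn(III) is therefore d⁴. Fluoride and iodide are weak-field ligands for a first-row metal, so the complex is high-spin. The t₂g³e_g¹ (high-spin) configuration has an unevenly filled e_g set; the Jahn–Teller theorem predicts a tetragonal distortion (typically axial elongation) to lift the degeneracy.

[MnF5I]^3-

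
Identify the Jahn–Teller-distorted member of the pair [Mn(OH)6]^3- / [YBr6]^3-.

[Mn(OH)6]^3-: Each hydroxide is −1; balancing the −3 overall charge requires Mn(III). Group 7 minus oxidation state 3 gives a d⁴ configuration. Hydroxide is a weak-field ligand for a first-row metal, so the complex is high-spin. The t₂g³e_g¹ (high-spin) configuration has an unevenly filled e_g set; the Jahn–Teller theorem predicts a tetragonal distortion (typically axial elongation) to lift the degeneracy.
[YBr6]^3-: Each bromide is −1; balancing the −3 overall charge requires Y(III). Group 3 minus oxidation state 3 gives a d⁰ configuration. The d⁰ configuration leaves the e_g set evenly filled (or empty) — no strong Jahn–Teller driving force.

[Mn(OH)6]^3-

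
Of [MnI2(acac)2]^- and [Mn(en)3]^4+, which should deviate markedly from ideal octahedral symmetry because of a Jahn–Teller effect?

[MnI2(acac)2]^-

[MnI2(acac)2]^-: Ligand charges: each iodide is −1; each acetylacetonate is −1. With an overall charge of −1 the manganese centre must be in the +3 oxidation state. Group 7 minus oxidation state 3 gives a d⁴ configuration. Acetylacetonate and iodide are weak-field ligands for a first-row metal, so the complex is high-spin. The t₂g³e_g¹ (high-spin) configuration has an unevenly filled e_g set; the Jahn–Teller theorem predicts a tetragonal distortion (typically axial elongation) to lift the degeneracy.
[Mn(en)3]^4+: Ligand charges: ethylenediamine is neutral. With an overall charge of +4 the manganese centre must be in the +4 oxidation state. Group 7 minus oxidation state 4 gives a d³ configuration. The d³ configuration leaves the e_g set evenly filled (or empty) — no strong Jahn–Teller driving force.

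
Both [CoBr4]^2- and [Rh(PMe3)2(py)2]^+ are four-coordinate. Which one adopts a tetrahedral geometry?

[CoBr4]^2-

For [CoBr4]^2-: Summing ligand charges against the −2 overall charge gives an oxidation state of +2 for cobalt. Group 9 minus oxidation state 2 gives a d⁷ configuration. For a high-spin 3d d⁷ ion with weak-field ligands the small Δₜ gives little square-planar CFSE advantage, so four ligands adopt the sterically favoured tetrahedral geometry. → tetrahedral.
For [Rh(PMe3)2(py)2]^+: Trimethylphosphine is neutral; pyridine is neutral; balancing the +1 overall charge requires Rh(I). Group 9 minus oxidation state 1 gives a d⁸ configuration. A 4d d⁸ ion has a large crystal-field splitting; square planar leaves the high-energy d_{x²−y²} orbital empty and maximises CFSE. → square planar.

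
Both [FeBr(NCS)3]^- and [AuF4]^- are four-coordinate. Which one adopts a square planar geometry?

[AuF4]^-

For [FeBr(NCS)3]^-: Each bromide is −1; each isothiocyanate is −1; balancing the −1 overall charge requires Fe(III). Group 8 minus oxidation state 3 gives a d⁵ configuration. A high-spin d⁵ ion has zero CFSE in either geometry, so four ligands adopt the sterically favoured tetrahedral geometry. → tetrahedral.
For [AuF4]^-: Ligand charges: each fluoride is −1. With an overall charge of −1 the gold centre must be in the +3 oxidation state. Gold is a group-11 element; Au(III) is therefore d⁸. A 5d d⁸ ion has a large crystal-field splitting; square planar leaves the high-energy d_{x²−y²} orbital empty and maximises CFSE. → square planar.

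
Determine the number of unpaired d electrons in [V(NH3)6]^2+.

3

Ligand charges: ammonia is neutral. With an overall charge of +2 the vanadium centre must be in the +2 oxidation state.
Vanadium is a group-5 element; V(II) is therefore d³.
In an octahedral field the d³ configuration is t₂g³e_g⁰ (only one arrangement possible), giving 3 unpaired electrons.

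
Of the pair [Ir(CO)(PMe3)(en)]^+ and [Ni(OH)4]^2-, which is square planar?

For [Ir(CO)(PMe3)(en)]^+: Ligand charges: carbonyl is neutral; trimethylphosphine is neutral; ethylenediamine is neutral. With an overall charge of +1 the iridium centre must be in the +1 oxidation state. Ir sits in group 9, so the d-electron count is 9 − 1 = 8. A 5d d⁸ ion has a large crystal-field splitting; square planar leaves the high-energy d_{x²−y²} orbital empty and maximises CFSE. → square planar.
For [Ni(OH)4]^2-: Summing ligand charges against the −2 overall charge gives an oxidation state of +2 for nickel. Group 10 minus oxidation state 2 gives a d⁸ configuration. Hydroxide is a weak-field ligand. With weak-field ligands the CFSE gain from square planar is small, so a 3d d⁸ ion takes the sterically preferred tetrahedral geometry. → tetrahedral.

[Ir(CO)(PMe3)(en)]^+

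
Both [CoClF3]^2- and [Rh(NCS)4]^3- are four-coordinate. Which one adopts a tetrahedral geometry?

For [CoClF3]^2-: Each chloride is −1; each fluoride is −1; balancing the −2 overall charge requires Co(II). Group 9 minus oxidation state 2 gives a d⁷ configuration. For a high-spin 3d d⁷ ion with weak-field ligands the small Δₜ gives little square-planar CFSE advantage, so four ligands adopt the sterically favoured tetrahedral geometry. → tetrahedral.
For [Rh(NCS)4]^3-: Ligand charges: each isothiocyanate is −1. With an overall charge of −3 the rhodium centre must be in the +1 oxidation state. Group 9 minus oxidation state 1 gives a d⁸ configuration. A 4d d⁸ ion has a large crystal-field splitting; square planar leaves the high-energy d_{x²−y²} orbital empty and maximises CFSE. → square planar.

[CoClF3]^2-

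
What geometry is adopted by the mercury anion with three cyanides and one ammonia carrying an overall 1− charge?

tetrahedral

Summing ligand charges against the −1 overall charge gives an oxidation state of +2 for mercury.
Group 12 minus oxidation state 2 gives a d¹⁰ configuration.
With 4 monodentate ligands the coordination number is 4.
A d¹⁰ ion has no crystal-field stabilisation preference between square planar and tetrahedral, so four ligands adopt the sterically favoured tetrahedral geometry.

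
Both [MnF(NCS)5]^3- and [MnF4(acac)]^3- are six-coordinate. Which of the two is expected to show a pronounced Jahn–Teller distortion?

[MnF(NCS)5]^3-: Each fluoride is −1; each isothiocyanate is −1; balancing the −3 overall charge requires Mn(III). Group 7 minus oxidation state 3 gives a d⁴ configuration. Fluoride and isothiocyanate are weak-field ligands for a first-row metal, so the complex is high-spin. The t₂g³e_g¹ (high-spin) configuration has an unevenly filled e_g set; the Jahn–Teller theorem predicts a tetragonal distortion (typically axial elongation) to lift the degeneracy.
[MnF4(acac)]^3-: Each fluoride is −1; each acetylacetonate is −1; balancing the −3 overall charge requires Mn(II). Manganese is a group-7 element; Mn(II) is therefore d⁵. Acetylacetonate and fluoride are weak-field ligands for a first-row metal, so the complex is high-spin. The d⁵ configuration leaves the e_g set evenly filled (or empty) — no strong Jahn–Teller driving force.

[MnF(NCS)5]^3-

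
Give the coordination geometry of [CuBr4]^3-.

tetrahedral

Each bromide is −1; balancing the −3 overall charge requires Cu(I).
Copper is a group-11 element; Cu(I) is therefore d¹⁰.
With 4 monodentate ligands the coordination number is 4.
A d¹⁰ ion has no crystal-field stabilisation preference between square planar and tetrahedral, so four ligands adopt the sterically favoured tetrahedral geometry.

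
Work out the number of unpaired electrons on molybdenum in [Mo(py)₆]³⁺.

3 unpaired electrons

Summing ligand charges against the +3 overall charge gives an oxidation state of +3 for molybdenum.
Group 6 minus oxidation state 3 gives a d³ configuration.
In an octahedral field the d³ configuration is t₂g³e_g⁰ (only one arrangement possible), giving 3 unpaired electrons.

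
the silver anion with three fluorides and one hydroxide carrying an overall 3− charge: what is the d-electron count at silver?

d10

Ligand charges: each fluoride is −1; each hydroxide is −1. With an overall charge of −3 the silver centre must be in the +1 oxidation state.
Silver is a group-11 element; Ag(I) is therefore d¹⁰.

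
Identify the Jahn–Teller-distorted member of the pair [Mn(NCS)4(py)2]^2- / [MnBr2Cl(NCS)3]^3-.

[Mn(NCS)4(py)2]^2-: Ligand charges: each isothiocyanate is −1; pyridine is neutral. With an overall charge of −2 the manganese centre must be in the +2 oxidation state. Manganese is a group-7 element; Mn(II) is therefore d⁵. Isothiocyanate is a weak-field ligand for a first-row metal, so the complex is high-spin. The d⁵ configuration leaves the e_g set evenly filled (or empty) — no strong Jahn–Teller driving force.
[MnBr2Cl(NCS)3]^3-: Ligand charges: each bromide is −1; each chloride is −1; each isothiocyanate is −1. With an overall charge of −3 the manganese centre must be in the +3 oxidation state. Manganese is a group-7 element; Mn(III) is therefore d⁴. Bromide, chloride, and isothiocyanate are weak-field ligands for a first-row metal, so the complex is high-spin. The t₂g³e_g¹ (high-spin) configuration has an unevenly filled e_g set; the Jahn–Teller theorem predicts a tetragonal distortion (typically axial elongation) to lift the degeneracy.

[MnBr2Cl(NCS)3]^3-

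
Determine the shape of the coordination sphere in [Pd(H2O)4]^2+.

square planar

Ligand charges: water is neutral. With an overall charge of +2 the palladium centre must be in the +2 oxidation state.
Pd sits in group 10, so the d-electron count is 10 − 2 = 8.
With 4 monodentate ligands the coordination number is 4.
A 4d d⁸ ion has a large crystal-field splitting; square planar leaves the high-energy d_{x²−y²} orbital empty and maximises CFSE.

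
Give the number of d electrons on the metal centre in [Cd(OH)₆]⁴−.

Ligand charges: each hydroxide is −1. With an overall charge of −4 the cadmium centre must be in the +2 oxidation state.
Cd sits in group 12, so the d-electron count is 12 − 2 = 10.

d¹⁰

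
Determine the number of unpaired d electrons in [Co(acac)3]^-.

Ligand charges: each acetylacetonate is −1. With an overall charge of −1 the cobalt centre must be in the +2 oxidation state.
Group 9 minus oxidation state 2 gives a d⁷ configuration.
Counting donor atoms: 3×acetylacetonate (bidentate) → 6 donors. Coordination number = 6.
The spin state decides the count: Acetylacetonate is a weak-field ligand for a first-row metal, so the complex is high-spin.
An octahedral high-spin d⁷ ion is t₂g⁵e_g², giving 3 unpaired electrons.

3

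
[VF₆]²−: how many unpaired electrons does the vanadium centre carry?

Summing ligand charges against the −2 overall charge gives an oxidation state of +4 for vanadium.
Vanadium is a group-5 element; V(IV) is therefore d¹.
In an octahedral field the d¹ configuration is t₂g¹e_g⁰ (only one arrangement possible), giving 1 unpaired electron.

1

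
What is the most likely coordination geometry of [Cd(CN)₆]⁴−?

octahedral

Summing ligand charges against the −4 overall charge gives an oxidation state of +2 for cadmium.
Cd sits in group 12, so the d-electron count is 12 − 2 = 10.
Coordination number: 6.
Six donors around a single metal centre give an octahedral coordination sphere.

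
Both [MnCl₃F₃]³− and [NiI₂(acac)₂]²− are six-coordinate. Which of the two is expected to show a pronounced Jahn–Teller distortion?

[MnCl₃F₃]³−

[MnCl₃F₃]³−: Each chloride is −1; each fluoride is −1; balancing the −3 overall charge requires Mn(III). Mn sits in group 7, so the d-electron count is 7 − 3 = 4. Chloride and fluoride are weak-field ligands for a first-row metal, so the complex is high-spin. The t₂g³e_g¹ (high-spin) configuration has an unevenly filled e_g set; the Jahn–Teller theorem predicts a tetragonal distortion (typically axial elongation) to lift the degeneracy.
[NiI₂(acac)₂]²−: Summing ligand charges against the −2 overall charge gives an oxidation state of +2 for nickel. Nickel is a group-10 element; Ni(II) is therefore d⁸. The d⁸ configuration leaves the e_g set evenly filled (or empty) — no strong Jahn–Teller driving force.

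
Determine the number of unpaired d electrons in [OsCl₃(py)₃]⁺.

2 unpaired electrons

Each chloride is −1; pyridine is neutral; balancing the +1 overall charge requires Os(IV).
Group 8 minus oxidation state 4 gives a d⁴ configuration.
The spin state decides the count: a 5d ion has a large Δₒ and is invariably low-spin.
An octahedral low-spin d⁴ ion is t₂g⁴e_g⁰, giving 2 unpaired electrons.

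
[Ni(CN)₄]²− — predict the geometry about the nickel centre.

square planar

Ligand charges: each cyanide is −1. With an overall charge of −2 the nickel centre must be in the +2 oxidation state.
Group 10 minus oxidation state 2 gives a d⁸ configuration.
Coordination number: 4.
Cyanide is a strong-field ligand (high in the spectrochemical series).
A 3d d⁸ ion with strong-field ligands gains enough CFSE to favour square planar over tetrahedral.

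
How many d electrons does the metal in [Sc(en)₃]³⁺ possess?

Ligand charges: ethylenediamine is neutral. With an overall charge of +3 the scandium centre must be in the +3 oxidation state.
Scandium is a group-3 element; Sc(III) is therefore d⁰.

d0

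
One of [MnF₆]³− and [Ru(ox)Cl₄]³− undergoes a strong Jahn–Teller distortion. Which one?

[MnF₆]³−

[MnF₆]³−: Ligand charges: each fluoride is −1. With an overall charge of −3 the manganese centre must be in the +3 oxidation state. Manganese is a group-7 element; Mn(III) is therefore d⁴. Fluoride is a weak-field ligand for a first-row metal, so the complex is high-spin. The t₂g³e_g¹ (high-spin) configuration has an unevenly filled e_g set; the Jahn–Teller theorem predicts a tetragonal distortion (typically axial elongation) to lift the degeneracy.
[Ru(ox)Cl₄]³−: Summing ligand charges against the −3 overall charge gives an oxidation state of +3 for ruthenium. Ru sits in group 8, so the d-electron count is 8 − 3 = 5. A 4d ion has a large Δₒ and is invariably low-spin. The d⁵ configuration leaves the e_g set evenly filled (or empty) — no strong Jahn–Teller driving force.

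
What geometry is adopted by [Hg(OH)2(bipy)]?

Ligand charges: each hydroxide is −1; 2,2′-bipyridine is neutral. With an overall charge of 0 the mercury centre must be in the +2 oxidation state.
Mercury is a group-12 element; Hg(II) is therefore d¹⁰.
Counting donor atoms: 2×hydroxide (monodentate) → 2 donors; 1×2,2′-bipyridine (bidentate) → 2 donors. Coordination number = 4.
A d¹⁰ ion has no crystal-field stabilisation preference between square planar and tetrahedral, so four ligands adopt the sterically favoured tetrahedral geometry.

tetrahedral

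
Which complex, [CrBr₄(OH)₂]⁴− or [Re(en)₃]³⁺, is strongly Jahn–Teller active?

[CrBr₄(OH)₂]⁴−

[CrBr₄(OH)₂]⁴−: Ligand charges: each bromide is −1; each hydroxide is −1. With an overall charge of −4 the chromium centre must be in the +2 oxidation state. Chromium is a group-6 element; Cr(II) is therefore d⁴. Bromide and hydroxide are weak-field ligands for a first-row metal, so the complex is high-spin. The t₂g³e_g¹ (high-spin) configuration has an unevenly filled e_g set; the Jahn–Teller theorem predicts a tetragonal distortion (typically axial elongation) to lift the degeneracy.
[Re(en)₃]³⁺: Summing ligand charges against the +3 overall charge gives an oxidation state of +3 for rhenium. Re sits in group 7, so the d-electron count is 7 − 3 = 4. A 5d ion has a large Δₒ and is invariably low-spin. The d⁴ configuration leaves the e_g set evenly filled (or empty) — no strong Jahn–Teller driving force.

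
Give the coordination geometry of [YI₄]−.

tetrahedral

Each iodide is −1; balancing the −1 overall charge requires Y(III).
Y sits in group 3, so the d-electron count is 3 − 3 = 0.
With 4 monodentate ligands the coordination number is 4.
A d⁰ ion has no crystal-field stabilisation preference between square planar and tetrahedral, so four ligands adopt the sterically favoured tetrahedral geometry.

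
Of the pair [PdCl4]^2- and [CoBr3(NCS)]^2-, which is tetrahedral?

[CoBr3(NCS)]^2-

For [PdCl4]^2-: Summing ligand charges against the −2 overall charge gives an oxidation state of +2 for palladium. Palladium is a group-10 element; Pd(II) is therefore d⁸. A 4d d⁸ ion has a large crystal-field splitting; square planar leaves the high-energy d_{x²−y²} orbital empty and maximises CFSE. → square planar.
For [CoBr3(NCS)]^2-: Each bromide is −1; each isothiocyanate is −1; balancing the −2 overall charge requires Co(II). Group 9 minus oxidation state 2 gives a d⁷ configuration. For a high-spin 3d d⁷ ion with weak-field ligands the small Δₜ gives little square-planar CFSE advantage, so four ligands adopt the sterically favoured tetrahedral geometry. → tetrahedral.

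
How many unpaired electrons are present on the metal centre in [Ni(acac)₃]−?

2

Summing ligand charges against the −1 overall charge gives an oxidation state of +2 for nickel.
Group 10 minus oxidation state 2 gives a d⁸ configuration.
Counting donor atoms: 3×acetylacetonate (bidentate) → 6 donors. Coordination number = 6.
In an octahedral field the d⁸ configuration is t₂g⁶e_g² (only one arrangement possible), giving 2 unpaired electrons.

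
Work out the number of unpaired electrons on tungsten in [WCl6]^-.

1 unpaired electron

Each chloride is −1; balancing the −1 overall charge requires W(V).
Tungsten is a group-6 element; W(V) is therefore d¹.
In an octahedral field the d¹ configuration is t₂g¹e_g⁰ (only one arrangement possible), giving 1 unpaired electron.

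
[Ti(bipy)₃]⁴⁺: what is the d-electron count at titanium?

2,2′-bipyridine is neutral; balancing the +4 overall charge requires Ti(IV).
Ti sits in group 4, so the d-electron count is 4 − 4 = 0.

d0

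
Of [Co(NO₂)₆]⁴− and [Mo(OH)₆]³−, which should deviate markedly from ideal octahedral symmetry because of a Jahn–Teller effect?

[Co(NO₂)₆]⁴−

[Co(NO₂)₆]⁴−: Each nitro (N-bound nitrite) is −1; balancing the −4 overall charge requires Co(II). Group 9 minus oxidation state 2 gives a d⁷ configuration. Nitro (N-bound nitrite) is a strong-field ligand (high in the spectrochemical series) for a first-row metal, so the complex is low-spin. The t₂g⁶e_g¹ (low-spin) configuration has an unevenly filled e_g set; the Jahn–Teller theorem predicts a tetragonal distortion (typically axial elongation) to lift the degeneracy.
[Mo(OH)₆]³−: Each hydroxide is −1; balancing the −3 overall charge requires Mo(III). Group 6 minus oxidation state 3 gives a d³ configuration. The d³ configuration leaves the e_g set evenly filled (or empty) — no strong Jahn–Teller driving force.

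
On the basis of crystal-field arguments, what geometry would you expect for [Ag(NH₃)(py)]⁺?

linear

Ammonia is neutral; pyridine is neutral; balancing the +1 overall charge requires Ag(I).
Ag sits in group 11, so the d-electron count is 11 − 1 = 10.
Coordination number: 2.
A d¹⁰ ion with only two ligands adopts a linear arrangement (sp hybridisation; no CFSE preference).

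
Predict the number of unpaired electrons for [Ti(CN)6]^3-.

Each cyanide is −1; balancing the −3 overall charge requires Ti(III).
Titanium is a group-4 element; Ti(III) is therefore d¹.
In an octahedral field the d¹ configuration is t₂g¹e_g⁰ (only one arrangement possible), giving 1 unpaired electron.

1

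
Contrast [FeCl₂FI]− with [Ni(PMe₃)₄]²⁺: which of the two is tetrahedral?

[FeCl₂FI]−

For [FeCl₂FI]−: Each chloride is −1; each fluoride is −1; each iodide is −1; balancing the −1 overall charge requires Fe(III). Iron is a group-8 element; Fe(III) is therefore d⁵. A high-spin d⁵ ion has zero CFSE in either geometry, so four ligands adopt the sterically favoured tetrahedral geometry. → tetrahedral.
For [Ni(PMe₃)₄]²⁺: Summing ligand charges against the +2 overall charge gives an oxidation state of +2 for nickel. Group 10 minus oxidation state 2 gives a d⁸ configuration. Trimethylphosphine is a strong-field ligand (high in the spectrochemical series). A 3d d⁸ ion with strong-field ligands gains enough CFSE to favour square planar over tetrahedral. → square planar.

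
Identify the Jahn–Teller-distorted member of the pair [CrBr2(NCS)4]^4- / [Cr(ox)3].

[CrBr2(NCS)4]^4-

[CrBr2(NCS)4]^4-: Summing ligand charges against the −4 overall charge gives an oxidation state of +2 for chromium. Group 6 minus oxidation state 2 gives a d⁴ configuration. Bromide and isothiocyanate are weak-field ligands for a first-row metal, so the complex is high-spin. The t₂g³e_g¹ (high-spin) configuration has an unevenly filled e_g set; the Jahn–Teller theorem predicts a tetragonal distortion (typically axial elongation) to lift the degeneracy.
[Cr(ox)3]: Ligand charges: each oxalate is −2. With an overall charge of 0 the chromium centre must be in the +6 oxidation state. Chromium is a group-6 element; Cr(VI) is therefore d⁰. The d⁰ configuration leaves the e_g set evenly filled (or empty) — no strong Jahn–Teller driving force.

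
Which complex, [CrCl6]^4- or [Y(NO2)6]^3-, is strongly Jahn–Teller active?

[CrCl6]^4-: Summing ligand charges against the −4 overall charge gives an oxidation state of +2 for chromium. Group 6 minus oxidation state 2 gives a d⁴ configuration. Chloride is a weak-field ligand for a first-row metal, so the complex is high-spin. The t₂g³e_g¹ (high-spin) configuration has an unevenly filled e_g set; the Jahn–Teller theorem predicts a tetragonal distortion (typically axial elongation) to lift the degeneracy.
[Y(NO2)6]^3-: Ligand charges: each nitro (N-bound nitrite) is −1. With an overall charge of −3 the yttrium centre must be in the +3 oxidation state. Group 3 minus oxidation state 3 gives a d⁰ configuration. The d⁰ configuration leaves the e_g set evenly filled (or empty) — no strong Jahn–Teller driving force.

[CrCl6]^4-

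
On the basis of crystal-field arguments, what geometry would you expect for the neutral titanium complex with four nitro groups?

Ligand charges: each nitro (N-bound nitrite) is −1. With an overall charge of 0 the titanium centre must be in the +4 oxidation state.
Titanium is a group-4 element; Ti(IV) is therefore d⁰.
With 4 monodentate ligands the coordination number is 4.
A d⁰ ion has no crystal-field stabilisation preference between square planar and tetrahedral, so four ligands adopt the sterically favoured tetrahedral geometry.

tetrahedral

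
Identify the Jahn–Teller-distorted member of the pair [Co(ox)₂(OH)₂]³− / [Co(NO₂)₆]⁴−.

[Co(ox)₂(OH)₂]³−: Summing ligand charges against the −3 overall charge gives an oxidation state of +3 for cobalt. Co sits in group 9, so the d-electron count is 9 − 3 = 6. Co(III) has an exceptionally large octahedral splitting and is low-spin with essentially every ligand except fluoride. The d⁶ configuration leaves the e_g set evenly filled (or empty) — no strong Jahn–Teller driving force.
[Co(NO₂)₆]⁴−: Summing ligand charges against the −4 overall charge gives an oxidation state of +2 for cobalt. Group 9 minus oxidation state 2 gives a d⁷ configuration. Nitro (N-bound nitrite) is a strong-field ligand (high in the spectrochemical series) for a first-row metal, so the complex is low-spin. The t₂g⁶e_g¹ (low-spin) configuration has an unevenly filled e_g set; the Jahn–Teller theorem predicts a tetragonal distortion (typically axial elongation) to lift the degeneracy.

[Co(NO₂)₆]⁴−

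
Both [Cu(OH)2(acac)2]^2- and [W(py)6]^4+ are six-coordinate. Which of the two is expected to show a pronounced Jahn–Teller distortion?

[Cu(OH)2(acac)2]^2-

[Cu(OH)2(acac)2]^2-: Each hydroxide is −1; each acetylacetonate is −1; balancing the −2 overall charge requires Cu(II). Cu sits in group 11, so the d-electron count is 11 − 2 = 9. The t₂g⁶e_g³ configuration has an unevenly filled e_g set; the Jahn–Teller theorem predicts a tetragonal distortion (typically axial elongation) to lift the degeneracy.
[W(py)6]^4+: Ligand charges: pyridine is neutral. With an overall charge of +4 the tungsten centre must be in the +4 oxidation state. Group 6 minus oxidation state 4 gives a d² configuration. The d² configuration leaves the e_g set evenly filled (or empty) — no strong Jahn–Teller driving force.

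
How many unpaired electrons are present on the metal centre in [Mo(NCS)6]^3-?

3 unpaired electrons

Each isothiocyanate is −1; balancing the −3 overall charge requires Mo(III).
Molybdenum is a group-6 element; Mo(III) is therefore d³.
In an octahedral field the d³ configuration is t₂g³e_g⁰ (only one arrangement possible), giving 3 unpaired electrons.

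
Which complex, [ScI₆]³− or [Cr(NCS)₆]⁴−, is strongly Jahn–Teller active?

[Cr(NCS)₆]⁴−

[ScI₆]³−: Ligand charges: each iodide is −1. With an overall charge of −3 the scandium centre must be in the +3 oxidation state. Sc sits in group 3, so the d-electron count is 3 − 3 = 0. The d⁰ configuration leaves the e_g set evenly filled (or empty) — no strong Jahn–Teller driving force.
[Cr(NCS)₆]⁴−: Ligand charges: each isothiocyanate is −1. With an overall charge of −4 the chromium centre must be in the +2 oxidation state. Group 6 minus oxidation state 2 gives a d⁴ configuration. Isothiocyanate is a weak-field ligand for a first-row metal, so the complex is high-spin. The t₂g³e_g¹ (high-spin) configuration has an unevenly filled e_g set; the Jahn–Teller theorem predicts a tetragonal distortion (typically axial elongation) to lift the degeneracy.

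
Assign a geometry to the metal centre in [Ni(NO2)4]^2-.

square planar

Summing ligand charges against the −2 overall charge gives an oxidation state of +2 for nickel.
Group 10 minus oxidation state 2 gives a d⁸ configuration.
With 4 monodentate ligands the coordination number is 4.
Nitro (N-bound nitrite) is a strong-field ligand (high in the spectrochemical series).
A 3d d⁸ ion with strong-field ligands gains enough CFSE to favour square planar over tetrahedral.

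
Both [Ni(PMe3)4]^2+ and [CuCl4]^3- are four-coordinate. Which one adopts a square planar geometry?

For [Ni(PMe3)4]^2+: Ligand charges: trimethylphosphine is neutral. With an overall charge of +2 the nickel centre must be in the +2 oxidation state. Group 10 minus oxidation state 2 gives a d⁸ configuration. Trimethylphosphine is a strong-field ligand (high in the spectrochemical series). A 3d d⁸ ion with strong-field ligands gains enough CFSE to favour square planar over tetrahedral. → square planar.
For [CuCl4]^3-: Each chloride is −1; balancing the −3 overall charge requires Cu(I). Group 11 minus oxidation state 1 gives a d¹⁰ configuration. A d¹⁰ ion has no crystal-field stabilisation preference between square planar and tetrahedral, so four ligands adopt the sterically favoured tetrahedral geometry. → tetrahedral.

[Ni(PMe3)4]^2+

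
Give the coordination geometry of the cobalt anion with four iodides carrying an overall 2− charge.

Ligand charges: each iodide is −1. With an overall charge of −2 the cobalt centre must be in the +2 oxidation state.
Co sits in group 9, so the d-electron count is 9 − 2 = 7.
Coordination number: 4.
Iodide is a weak-field ligand.
For a high-spin 3d d⁷ ion with weak-field ligands the small Δₜ gives little square-planar CFSE advantage, so four ligands adopt the sterically favoured tetrahedral geometry.

tetrahedral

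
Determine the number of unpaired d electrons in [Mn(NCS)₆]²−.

Each isothiocyanate is −1; balancing the −2 overall charge requires Mn(IV).
Mn sits in group 7, so the d-electron count is 7 − 4 = 3.
In an octahedral field the d³ configuration is t₂g³e_g⁰ (only one arrangement possible), giving 3 unpaired electrons.

3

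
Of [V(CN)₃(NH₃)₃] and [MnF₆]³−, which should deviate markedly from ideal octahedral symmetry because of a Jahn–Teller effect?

[V(CN)₃(NH₃)₃]: Ligand charges: each cyanide is −1; ammonia is neutral. With an overall charge of 0 the vanadium centre must be in the +3 oxidation state. Group 5 minus oxidation state 3 gives a d² configuration. The d² configuration leaves the e_g set evenly filled (or empty) — no strong Jahn–Teller driving force.
[MnF₆]³−: Summing ligand charges against the −3 overall charge gives an oxidation state of +3 for manganese. Mn sits in group 7, so the d-electron count is 7 − 3 = 4. Fluoride is a weak-field ligand for a first-row metal, so the complex is high-spin. The t₂g³e_g¹ (high-spin) configuration has an unevenly filled e_g set; the Jahn–Teller theorem predicts a tetragonal distortion (typically axial elongation) to lift the degeneracy.

[MnF₆]³−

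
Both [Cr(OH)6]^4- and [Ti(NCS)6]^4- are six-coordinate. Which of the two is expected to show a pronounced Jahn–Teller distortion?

[Cr(OH)6]^4-

[Cr(OH)6]^4-: Ligand charges: each hydroxide is −1. With an overall charge of −4 the chromium centre must be in the +2 oxidation state. Cr sits in group 6, so the d-electron count is 6 − 2 = 4. Hydroxide is a weak-field ligand for a first-row metal, so the complex is high-spin. The t₂g³e_g¹ (high-spin) configuration has an unevenly filled e_g set; the Jahn–Teller theorem predicts a tetragonal distortion (typically axial elongation) to lift the degeneracy.
[Ti(NCS)6]^4-: Ligand charges: each isothiocyanate is −1. With an overall charge of −4 the titanium centre must be in the +2 oxidation state. Group 4 minus oxidation state 2 gives a d² configuration. The d² configuration leaves the e_g set evenly filled (or empty) — no strong Jahn–Teller driving force.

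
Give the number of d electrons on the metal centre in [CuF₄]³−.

Each fluoride is −1; balancing the −3 overall charge requires Cu(I).
Copper is a group-11 element; Cu(I) is therefore d¹⁰.

d10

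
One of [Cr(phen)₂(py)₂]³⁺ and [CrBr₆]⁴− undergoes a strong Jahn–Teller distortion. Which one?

[Cr(phen)₂(py)₂]³⁺: Ligand charges: 1,10-phenanthroline is neutral; pyridine is neutral. With an overall charge of +3 the chromium centre must be in the +3 oxidation state. Chromium is a group-6 element; Cr(III) is therefore d³. The d³ configuration leaves the e_g set evenly filled (or empty) — no strong Jahn–Teller driving force.
[CrBr₆]⁴−: Each bromide is −1; balancing the −4 overall charge requires Cr(II). Chromium is a group-6 element; Cr(II) is therefore d⁴. Bromide is a weak-field ligand for a first-row metal, so the complex is high-spin. The t₂g³e_g¹ (high-spin) configuration has an unevenly filled e_g set; the Jahn–Teller theorem predicts a tetragonal distortion (typically axial elongation) to lift the degeneracy.

[CrBr₆]⁴−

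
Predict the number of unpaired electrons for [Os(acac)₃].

1

Summing ligand charges against the 0 overall charge gives an oxidation state of +3 for osmium.
Osmium is a group-8 element; Os(III) is therefore d⁵.
Counting donor atoms: 3×acetylacetonate (bidentate) → 6 donors. Coordination number = 6.
The spin state decides the count: a 5d ion has a large Δₒ and is invariably low-spin.
An octahedral low-spin d⁵ ion is t₂g⁵e_g⁰, giving 1 unpaired electron.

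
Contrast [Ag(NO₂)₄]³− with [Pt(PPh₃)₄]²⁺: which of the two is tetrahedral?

For [Ag(NO₂)₄]³−: Each nitro (N-bound nitrite) is −1; balancing the −3 overall charge requires Ag(I). Group 11 minus oxidation state 1 gives a d¹⁰ configuration. A d¹⁰ ion has no crystal-field stabilisation preference between square planar and tetrahedral, so four ligands adopt the sterically favoured tetrahedral geometry. → tetrahedral.
For [Pt(PPh₃)₄]²⁺: Summing ligand charges against the +2 overall charge gives an oxidation state of +2 for platinum. Platinum is a group-10 element; Pt(II) is therefore d⁸. A 5d d⁸ ion has a large crystal-field splitting; square planar leaves the high-energy d_{x²−y²} orbital empty and maximises CFSE. → square planar.

[Ag(NO₂)₄]³−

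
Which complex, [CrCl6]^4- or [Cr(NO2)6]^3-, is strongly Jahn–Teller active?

[CrCl6]^4-: Summing ligand charges against the −4 overall charge gives an oxidation state of +2 for chromium. Group 6 minus oxidation state 2 gives a d⁴ configuration. Chloride is a weak-field ligand for a first-row metal, so the complex is high-spin. The t₂g³e_g¹ (high-spin) configuration has an unevenly filled e_g set; the Jahn–Teller theorem predicts a tetragonal distortion (typically axial elongation) to lift the degeneracy.
[Cr(NO2)6]^3-: Summing ligand charges against the −3 overall charge gives an oxidation state of +3 for chromium. Group 6 minus oxidation state 3 gives a d³ configuration. The d³ configuration leaves the e_g set evenly filled (or empty) — no strong Jahn–Teller driving force.

[CrCl6]^4-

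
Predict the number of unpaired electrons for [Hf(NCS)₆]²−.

0

Ligand charges: each isothiocyanate is −1. With an overall charge of −2 the hafnium centre must be in the +4 oxidation state.
Group 4 minus oxidation state 4 gives a d⁰ configuration.
In an octahedral field the d⁰ configuration is t₂g⁰e_g⁰, giving 0 unpaired electrons.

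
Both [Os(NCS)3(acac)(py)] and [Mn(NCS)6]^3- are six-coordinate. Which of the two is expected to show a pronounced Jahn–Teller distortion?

[Mn(NCS)6]^3-

[Os(NCS)3(acac)(py)]: Ligand charges: each isothiocyanate is −1; each acetylacetonate is −1; pyridine is neutral. With an overall charge of 0 the osmium centre must be in the +4 oxidation state. Os sits in group 8, so the d-electron count is 8 − 4 = 4. A 5d ion has a large Δₒ and is invariably low-spin. The d⁴ configuration leaves the e_g set evenly filled (or empty) — no strong Jahn–Teller driving force.
[Mn(NCS)6]^3-: Ligand charges: each isothiocyanate is −1. With an overall charge of −3 the manganese centre must be in the +3 oxidation state. Manganese is a group-7 element; Mn(III) is therefore d⁴. Isothiocyanate is a weak-field ligand for a first-row metal, so the complex is high-spin. The t₂g³e_g¹ (high-spin) configuration has an unevenly filled e_g set; the Jahn–Teller theorem predicts a tetragonal distortion (typically axial elongation) to lift the degeneracy.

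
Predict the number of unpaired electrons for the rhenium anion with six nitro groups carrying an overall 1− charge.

Summing ligand charges against the −1 overall charge gives an oxidation state of +5 for rhenium.
Rhenium is a group-7 element; Re(V) is therefore d².
In an octahedral field the d² configuration is t₂g²e_g⁰ (only one arrangement possible), giving 2 unpaired electrons.

2 unpaired electrons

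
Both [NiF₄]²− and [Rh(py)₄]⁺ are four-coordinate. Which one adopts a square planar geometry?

For [NiF₄]²−: Ligand charges: each fluoride is −1. With an overall charge of −2 the nickel centre must be in the +2 oxidation state. Group 10 minus oxidation state 2 gives a d⁸ configuration. Fluoride is a weak-field ligand. With weak-field ligands the CFSE gain from square planar is small, so a 3d d⁸ ion takes the sterically preferred tetrahedral geometry. → tetrahedral.
For [Rh(py)₄]⁺: Summing ligand charges against the +1 overall charge gives an oxidation state of +1 for rhodium. Group 9 minus oxidation state 1 gives a d⁸ configuration. A 4d d⁸ ion has a large crystal-field splitting; square planar leaves the high-energy d_{x²−y²} orbital empty and maximises CFSE. → square planar.

[Rh(py)₄]⁺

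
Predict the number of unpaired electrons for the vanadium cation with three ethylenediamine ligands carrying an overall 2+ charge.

Ethylenediamine is neutral; balancing the +2 overall charge requires V(II).
V sits in group 5, so the d-electron count is 5 − 2 = 3.
Counting donor atoms: 3×ethylenediamine (bidentate) → 6 donors. Coordination number = 6.
In an octahedral field the d³ configuration is t₂g³e_g⁰ (only one arrangement possible), giving 3 unpaired electrons.

3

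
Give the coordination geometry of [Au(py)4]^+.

Summing ligand charges against the +1 overall charge gives an oxidation state of +1 for gold.
Au sits in group 11, so the d-electron count is 11 − 1 = 10.
Coordination number: 4.
A d¹⁰ ion has no crystal-field stabilisation preference between square planar and tetrahedral, so four ligands adopt the sterically favoured tetrahedral geometry.

tetrahedral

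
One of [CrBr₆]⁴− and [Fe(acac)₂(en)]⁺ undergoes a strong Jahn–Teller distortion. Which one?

[CrBr₆]⁴−

[CrBr₆]⁴−: Summing ligand charges against the −4 overall charge gives an oxidation state of +2 for chromium. Group 6 minus oxidation state 2 gives a d⁴ configuration. Bromide is a weak-field ligand for a first-row metal, so the complex is high-spin. The t₂g³e_g¹ (high-spin) configuration has an unevenly filled e_g set; the Jahn–Teller theorem predicts a tetragonal distortion (typically axial elongation) to lift the degeneracy.
[Fe(acac)₂(en)]⁺: Ligand charges: each acetylacetonate is −1; ethylenediamine is neutral. With an overall charge of +1 the iron centre must be in the +3 oxidation state. Group 8 minus oxidation state 3 gives a d⁵ configuration. Acetylacetonate is a weak-field ligand for a first-row metal, so the complex is high-spin. The d⁵ configuration leaves the e_g set evenly filled (or empty) — no strong Jahn–Teller driving force.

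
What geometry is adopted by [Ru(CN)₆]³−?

octahedral

Each cyanide is −1; balancing the −3 overall charge requires Ru(III).
Ru sits in group 8, so the d-electron count is 8 − 3 = 5.
With 6 monodentate ligands the coordination number is 6.
Six donors around a single metal centre give an octahedral coordination sphere.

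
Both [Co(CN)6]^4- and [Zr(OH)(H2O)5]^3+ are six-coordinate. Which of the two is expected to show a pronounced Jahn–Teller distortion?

[Co(CN)6]^4-

[Co(CN)6]^4-: Summing ligand charges against the −4 overall charge gives an oxidation state of +2 for cobalt. Group 9 minus oxidation state 2 gives a d⁷ configuration. Cyanide is a strong-field ligand (high in the spectrochemical series) for a first-row metal, so the complex is low-spin. The t₂g⁶e_g¹ (low-spin) configuration has an unevenly filled e_g set; the Jahn–Teller theorem predicts a tetragonal distortion (typically axial elongation) to lift the degeneracy.
[Zr(OH)(H2O)5]^3+: Ligand charges: each hydroxide is −1; water is neutral. With an overall charge of +3 the zirconium centre must be in the +4 oxidation state. Zr sits in group 4, so the d-electron count is 4 − 4 = 0. The d⁰ configuration leaves the e_g set evenly filled (or empty) — no strong Jahn–Teller driving force.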